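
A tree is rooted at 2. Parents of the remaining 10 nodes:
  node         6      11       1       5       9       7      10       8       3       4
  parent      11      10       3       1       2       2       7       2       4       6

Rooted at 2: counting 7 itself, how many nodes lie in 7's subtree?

8

The subtree rooted at 7 contains: 7, 10, 11, 6, 4, 3, 1, 5 — 8 nodes.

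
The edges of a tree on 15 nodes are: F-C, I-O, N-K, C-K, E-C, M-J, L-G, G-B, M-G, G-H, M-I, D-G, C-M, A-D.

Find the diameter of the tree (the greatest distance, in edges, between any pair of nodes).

A longest path is N-K-C-M-G-D-A, with 6 edges.

6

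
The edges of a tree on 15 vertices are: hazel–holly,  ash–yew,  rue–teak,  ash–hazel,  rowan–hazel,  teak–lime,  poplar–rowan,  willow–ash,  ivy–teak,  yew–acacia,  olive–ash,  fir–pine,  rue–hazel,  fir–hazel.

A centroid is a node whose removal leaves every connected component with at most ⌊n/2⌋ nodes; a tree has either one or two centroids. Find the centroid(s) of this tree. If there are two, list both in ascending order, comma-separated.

Delete hazel: the remaining components have sizes 5, 4, 2, 2, 1. Max 5 ≤ 7, so hazel is a centroid.
No neighbour of hazel does as well, so hazel is the unique centroid.

hazel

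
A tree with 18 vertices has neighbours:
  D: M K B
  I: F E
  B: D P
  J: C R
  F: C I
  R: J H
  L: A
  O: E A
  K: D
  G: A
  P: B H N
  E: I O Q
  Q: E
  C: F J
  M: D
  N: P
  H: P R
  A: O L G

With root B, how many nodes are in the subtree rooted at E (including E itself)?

6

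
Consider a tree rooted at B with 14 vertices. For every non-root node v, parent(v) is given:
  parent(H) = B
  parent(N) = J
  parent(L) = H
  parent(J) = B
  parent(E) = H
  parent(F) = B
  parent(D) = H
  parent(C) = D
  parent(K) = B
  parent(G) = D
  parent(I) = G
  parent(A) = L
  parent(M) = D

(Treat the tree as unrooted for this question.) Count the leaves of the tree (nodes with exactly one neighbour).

Exactly 8 nodes have a single neighbour: A, C, E, F, I, K, M, N.

8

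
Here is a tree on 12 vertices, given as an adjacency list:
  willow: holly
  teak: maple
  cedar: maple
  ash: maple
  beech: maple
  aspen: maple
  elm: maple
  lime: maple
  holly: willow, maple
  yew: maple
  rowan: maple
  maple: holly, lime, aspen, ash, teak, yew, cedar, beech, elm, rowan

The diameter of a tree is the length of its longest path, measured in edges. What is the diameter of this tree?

3

A longest path is willow-holly-maple-lime, with 3 edges.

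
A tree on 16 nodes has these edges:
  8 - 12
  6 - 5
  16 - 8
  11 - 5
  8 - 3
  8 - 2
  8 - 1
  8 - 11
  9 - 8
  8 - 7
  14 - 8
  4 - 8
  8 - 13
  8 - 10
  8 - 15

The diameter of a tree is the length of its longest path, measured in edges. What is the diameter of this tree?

Starting from 6, a farthest node is 12 at distance 4.
One longest path: 6–5–11–8–12.
So the diameter is 4.

4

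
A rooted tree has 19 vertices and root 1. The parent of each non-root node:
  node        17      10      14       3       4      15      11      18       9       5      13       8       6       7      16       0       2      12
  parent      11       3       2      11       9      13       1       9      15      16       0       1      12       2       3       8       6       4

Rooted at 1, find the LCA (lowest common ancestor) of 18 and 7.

9

Path 18→root: 18 9 15 13 0 8 1; path 7→root: 7 2 6 12 4 9 15 13 0 8 1.
First common node: 9.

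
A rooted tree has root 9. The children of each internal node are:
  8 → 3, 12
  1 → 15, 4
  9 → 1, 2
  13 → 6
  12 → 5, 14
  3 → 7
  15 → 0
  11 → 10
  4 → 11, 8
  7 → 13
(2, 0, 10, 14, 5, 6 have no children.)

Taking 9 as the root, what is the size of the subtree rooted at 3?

4

The subtree rooted at 3 contains: 3, 7, 13, 6 — 4 nodes.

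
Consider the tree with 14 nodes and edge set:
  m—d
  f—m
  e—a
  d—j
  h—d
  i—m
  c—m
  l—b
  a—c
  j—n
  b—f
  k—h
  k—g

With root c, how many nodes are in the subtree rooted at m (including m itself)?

Descendants of m (including itself): m, d, f, i, j, h, b, n, k, l, g. That's 11.

11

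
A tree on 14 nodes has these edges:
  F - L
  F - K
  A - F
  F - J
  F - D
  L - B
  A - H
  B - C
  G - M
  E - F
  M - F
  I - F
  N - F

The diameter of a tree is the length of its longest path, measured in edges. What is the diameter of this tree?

Starting from C, a farthest node is G at distance 5.
One longest path: C – B – L – F – M – G.
So the diameter is 5.

5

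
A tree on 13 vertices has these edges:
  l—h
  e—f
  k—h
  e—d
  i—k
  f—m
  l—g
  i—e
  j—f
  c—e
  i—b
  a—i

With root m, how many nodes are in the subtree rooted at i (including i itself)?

7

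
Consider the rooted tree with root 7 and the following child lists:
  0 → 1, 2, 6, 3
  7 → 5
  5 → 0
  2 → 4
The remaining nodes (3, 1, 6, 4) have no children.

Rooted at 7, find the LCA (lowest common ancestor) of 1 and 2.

Path 1→root: 1 0 5 7; path 2→root: 2 0 5 7.
First common node: 0.

0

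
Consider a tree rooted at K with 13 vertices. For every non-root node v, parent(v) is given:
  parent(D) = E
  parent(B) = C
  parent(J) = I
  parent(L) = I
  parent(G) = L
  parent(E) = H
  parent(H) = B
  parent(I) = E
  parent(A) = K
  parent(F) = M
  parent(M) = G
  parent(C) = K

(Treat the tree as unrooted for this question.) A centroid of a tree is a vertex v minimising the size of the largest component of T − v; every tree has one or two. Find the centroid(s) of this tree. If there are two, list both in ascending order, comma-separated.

E

Delete E: the remaining components have sizes 6, 5, 1. Max 6 ≤ 6, so E is a centroid.
No neighbour of E does as well, so E is the unique centroid.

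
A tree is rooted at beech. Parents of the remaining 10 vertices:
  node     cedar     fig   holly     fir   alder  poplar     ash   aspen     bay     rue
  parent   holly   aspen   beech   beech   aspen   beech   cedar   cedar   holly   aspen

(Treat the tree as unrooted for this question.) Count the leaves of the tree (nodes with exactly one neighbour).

7

Exactly 7 nodes have a single neighbour: alder, ash, bay, fig, fir, poplar, rue.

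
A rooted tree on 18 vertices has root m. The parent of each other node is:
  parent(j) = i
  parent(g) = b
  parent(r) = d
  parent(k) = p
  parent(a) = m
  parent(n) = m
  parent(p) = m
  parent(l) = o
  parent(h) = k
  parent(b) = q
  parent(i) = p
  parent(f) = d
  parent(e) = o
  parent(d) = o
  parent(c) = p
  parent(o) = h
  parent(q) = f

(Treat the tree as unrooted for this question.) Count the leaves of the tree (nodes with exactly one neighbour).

Degree-1 nodes: a, c, e, g, j, l, n, r — 8 of them.

8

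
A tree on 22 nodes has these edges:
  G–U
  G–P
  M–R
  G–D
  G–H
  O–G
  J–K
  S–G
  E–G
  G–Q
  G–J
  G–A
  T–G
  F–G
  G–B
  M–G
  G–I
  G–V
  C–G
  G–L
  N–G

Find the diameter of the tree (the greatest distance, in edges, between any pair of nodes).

4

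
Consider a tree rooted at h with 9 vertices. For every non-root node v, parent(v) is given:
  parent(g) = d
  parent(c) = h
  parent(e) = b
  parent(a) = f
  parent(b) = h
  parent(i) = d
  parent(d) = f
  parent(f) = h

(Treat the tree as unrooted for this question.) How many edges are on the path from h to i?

The path is h – f – d – i, which has 3 edges.

3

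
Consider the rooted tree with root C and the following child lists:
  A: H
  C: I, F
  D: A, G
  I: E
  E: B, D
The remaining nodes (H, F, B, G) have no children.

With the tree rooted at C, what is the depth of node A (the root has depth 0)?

C – I – E – D – A — 4 edges.

4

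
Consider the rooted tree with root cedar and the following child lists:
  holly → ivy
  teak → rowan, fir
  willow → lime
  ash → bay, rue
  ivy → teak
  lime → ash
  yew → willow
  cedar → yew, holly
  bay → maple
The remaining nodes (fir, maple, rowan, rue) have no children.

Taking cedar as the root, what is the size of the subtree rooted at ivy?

Descendants of ivy (including itself): ivy, teak, rowan, fir. That's 4.

4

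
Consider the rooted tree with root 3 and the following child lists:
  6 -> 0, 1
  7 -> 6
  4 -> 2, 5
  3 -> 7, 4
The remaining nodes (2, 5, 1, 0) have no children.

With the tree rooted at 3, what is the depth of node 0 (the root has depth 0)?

3

Climbing from 0 to the root: 0 → 6 → 7 → 3. That's 3 steps.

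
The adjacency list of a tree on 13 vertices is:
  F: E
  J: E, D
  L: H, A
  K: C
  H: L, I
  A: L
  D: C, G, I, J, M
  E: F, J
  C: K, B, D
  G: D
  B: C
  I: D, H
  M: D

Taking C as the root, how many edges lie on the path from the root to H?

3

C – D – I – H — 3 edges.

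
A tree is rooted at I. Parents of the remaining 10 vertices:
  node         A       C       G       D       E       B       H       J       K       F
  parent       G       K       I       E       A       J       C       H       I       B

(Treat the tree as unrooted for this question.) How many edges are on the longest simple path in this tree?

10

A longest path is F – B – J – H – C – K – I – G – A – E – D, with 10 edges.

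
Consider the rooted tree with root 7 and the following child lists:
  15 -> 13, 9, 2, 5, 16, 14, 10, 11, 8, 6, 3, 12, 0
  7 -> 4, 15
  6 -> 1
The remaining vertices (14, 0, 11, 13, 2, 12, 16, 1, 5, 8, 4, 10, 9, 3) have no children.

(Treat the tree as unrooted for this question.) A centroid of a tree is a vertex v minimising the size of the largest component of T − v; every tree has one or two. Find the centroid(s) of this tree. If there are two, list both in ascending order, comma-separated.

15

Delete 15: the remaining components have sizes 2, 2, 1, 1, 1, 1, 1, 1, 1, 1, 1, 1, 1, 1. Max 2 ≤ 8, so 15 is a centroid.
No neighbour of 15 does as well, so 15 is the unique centroid.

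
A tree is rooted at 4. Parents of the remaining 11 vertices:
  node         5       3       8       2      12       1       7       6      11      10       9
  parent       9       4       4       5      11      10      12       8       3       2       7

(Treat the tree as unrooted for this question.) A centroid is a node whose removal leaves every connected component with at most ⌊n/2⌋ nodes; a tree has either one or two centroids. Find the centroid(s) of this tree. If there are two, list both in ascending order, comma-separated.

7, 12

Delete 12: the remaining components have sizes 6, 5. Max 6 ≤ 6, so 12 is a centroid.
7 is adjacent to 12 and is also a centroid (the largest component after removing it is likewise 6).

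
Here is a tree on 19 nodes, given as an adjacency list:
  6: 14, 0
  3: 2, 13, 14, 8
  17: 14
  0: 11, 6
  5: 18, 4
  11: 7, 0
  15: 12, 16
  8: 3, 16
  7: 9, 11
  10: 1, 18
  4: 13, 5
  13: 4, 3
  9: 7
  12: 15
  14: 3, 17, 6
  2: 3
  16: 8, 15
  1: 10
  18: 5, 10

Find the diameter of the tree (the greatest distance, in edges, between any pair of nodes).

Starting from 1, a farthest node is 9 at distance 12.
One longest path: 1-10-18-5-4-13-3-14-6-0-11-7-9.
So the diameter is 12.

12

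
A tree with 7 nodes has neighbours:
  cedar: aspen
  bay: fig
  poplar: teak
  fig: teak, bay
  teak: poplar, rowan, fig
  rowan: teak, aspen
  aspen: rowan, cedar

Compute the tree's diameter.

A longest path is cedar-aspen-rowan-teak-fig-bay, with 5 edges.

5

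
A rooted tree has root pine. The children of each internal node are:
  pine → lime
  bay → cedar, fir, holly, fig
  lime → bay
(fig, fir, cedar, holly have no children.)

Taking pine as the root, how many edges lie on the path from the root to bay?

pine–lime–bay — 2 edges.

2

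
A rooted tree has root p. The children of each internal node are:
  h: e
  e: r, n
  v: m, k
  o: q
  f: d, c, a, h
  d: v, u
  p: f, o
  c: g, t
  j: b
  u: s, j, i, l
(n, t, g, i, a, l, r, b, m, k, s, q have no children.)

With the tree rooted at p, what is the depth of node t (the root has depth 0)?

3

Path from p to t: p – f – c – t, which has 3 edges.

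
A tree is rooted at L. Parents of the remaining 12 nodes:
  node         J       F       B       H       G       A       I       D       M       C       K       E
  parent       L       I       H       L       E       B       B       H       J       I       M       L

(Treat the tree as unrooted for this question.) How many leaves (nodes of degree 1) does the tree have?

6

The leaves are A, C, D, F, G, K.
That is 6 leaves.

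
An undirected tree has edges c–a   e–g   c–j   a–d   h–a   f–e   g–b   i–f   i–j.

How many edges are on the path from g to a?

The path is g – e – f – i – j – c – a, which has 6 edges.

6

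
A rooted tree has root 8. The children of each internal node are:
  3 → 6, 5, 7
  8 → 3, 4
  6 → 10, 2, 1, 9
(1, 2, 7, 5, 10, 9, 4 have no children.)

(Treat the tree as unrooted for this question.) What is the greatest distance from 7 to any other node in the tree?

3

Distances from 7 peak at 3, attained at 2 (10, 9, 4, 1 also at distance 3).
7–3–6–2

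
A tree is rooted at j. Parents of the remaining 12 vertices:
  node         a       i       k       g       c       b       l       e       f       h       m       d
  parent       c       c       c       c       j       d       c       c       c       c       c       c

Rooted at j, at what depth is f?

Climbing from f to the root: f – c – j. That's 2 steps.

2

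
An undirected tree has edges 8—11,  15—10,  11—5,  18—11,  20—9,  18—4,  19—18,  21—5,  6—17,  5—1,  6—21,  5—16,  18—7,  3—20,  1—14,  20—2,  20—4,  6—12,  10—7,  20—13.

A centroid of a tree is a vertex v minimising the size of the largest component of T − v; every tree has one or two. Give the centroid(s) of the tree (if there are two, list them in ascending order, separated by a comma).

18

If 18 is removed the pieces have sizes 10, 6, 3, 1, all ≤ ⌊21/2⌋ = 10.
No neighbour of 18 does as well, so 18 is the unique centroid.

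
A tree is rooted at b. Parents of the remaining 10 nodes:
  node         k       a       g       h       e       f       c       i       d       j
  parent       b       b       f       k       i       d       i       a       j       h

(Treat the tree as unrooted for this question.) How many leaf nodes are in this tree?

3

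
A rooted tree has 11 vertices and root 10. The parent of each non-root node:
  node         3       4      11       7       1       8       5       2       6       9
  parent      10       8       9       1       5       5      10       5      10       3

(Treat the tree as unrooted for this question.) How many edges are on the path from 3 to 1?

3

3 – 10 – 5 – 1: 3 edges.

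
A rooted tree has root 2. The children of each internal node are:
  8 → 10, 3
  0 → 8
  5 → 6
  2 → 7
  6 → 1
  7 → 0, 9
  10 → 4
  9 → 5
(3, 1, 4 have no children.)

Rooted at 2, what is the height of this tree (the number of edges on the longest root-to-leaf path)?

5

1 sits deepest: 2-7-9-5-6-1 — 5 edges from the root.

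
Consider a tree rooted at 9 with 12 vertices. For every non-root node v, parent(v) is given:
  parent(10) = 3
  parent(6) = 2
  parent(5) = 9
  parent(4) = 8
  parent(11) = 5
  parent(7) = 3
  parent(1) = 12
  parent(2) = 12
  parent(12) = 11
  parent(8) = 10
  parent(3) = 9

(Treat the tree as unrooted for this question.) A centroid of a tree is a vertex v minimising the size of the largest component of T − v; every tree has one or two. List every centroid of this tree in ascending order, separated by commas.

5, 9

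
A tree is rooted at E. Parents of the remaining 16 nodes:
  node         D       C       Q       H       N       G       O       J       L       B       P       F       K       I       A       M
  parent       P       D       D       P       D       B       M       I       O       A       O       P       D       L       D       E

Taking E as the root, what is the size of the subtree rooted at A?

Descendants of A (including itself): A, B, G. That's 3.

3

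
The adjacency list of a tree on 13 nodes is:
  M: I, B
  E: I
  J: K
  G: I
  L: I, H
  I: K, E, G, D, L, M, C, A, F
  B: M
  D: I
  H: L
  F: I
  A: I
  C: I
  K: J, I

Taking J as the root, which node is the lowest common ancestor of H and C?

I

Ancestors of H (toward the root): H, L, I, K, J.
Ancestors of C: C, I, K, J.
The deepest node appearing in both lists is I.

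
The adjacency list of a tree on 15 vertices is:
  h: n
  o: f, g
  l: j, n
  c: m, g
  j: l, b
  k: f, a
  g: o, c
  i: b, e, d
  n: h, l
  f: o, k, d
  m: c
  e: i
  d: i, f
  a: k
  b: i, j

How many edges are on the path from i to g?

4

The path is i – d – f – o – g, which has 4 edges.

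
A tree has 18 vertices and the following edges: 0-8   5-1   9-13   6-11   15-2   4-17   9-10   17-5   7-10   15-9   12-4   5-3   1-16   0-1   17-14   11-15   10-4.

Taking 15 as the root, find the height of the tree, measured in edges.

8

The longest root-to-leaf path is 15 – 9 – 10 – 4 – 17 – 5 – 1 – 0 – 8 (8 edges).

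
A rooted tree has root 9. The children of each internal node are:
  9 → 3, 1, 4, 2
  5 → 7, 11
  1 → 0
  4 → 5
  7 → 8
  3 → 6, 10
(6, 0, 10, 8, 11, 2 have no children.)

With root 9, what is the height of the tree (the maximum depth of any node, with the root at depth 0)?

The longest root-to-leaf path is 9-4-5-7-8 (4 edges).

4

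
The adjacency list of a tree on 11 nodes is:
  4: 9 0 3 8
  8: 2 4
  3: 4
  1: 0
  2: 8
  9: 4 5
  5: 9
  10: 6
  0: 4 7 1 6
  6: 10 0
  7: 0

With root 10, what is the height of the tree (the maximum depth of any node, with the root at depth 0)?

5

A deepest node is 2, reached by 10 → 6 → 0 → 4 → 8 → 2.
That path has 5 edges, so the height is 5.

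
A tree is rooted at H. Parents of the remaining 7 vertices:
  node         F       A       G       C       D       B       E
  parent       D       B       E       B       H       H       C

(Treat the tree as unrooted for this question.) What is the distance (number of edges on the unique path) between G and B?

3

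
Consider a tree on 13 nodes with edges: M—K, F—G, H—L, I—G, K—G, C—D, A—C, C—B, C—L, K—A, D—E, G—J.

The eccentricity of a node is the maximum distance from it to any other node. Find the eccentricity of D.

5

The node farthest from D is I (F, J also at distance 5), via D–C–A–K–G–I — 5 edges.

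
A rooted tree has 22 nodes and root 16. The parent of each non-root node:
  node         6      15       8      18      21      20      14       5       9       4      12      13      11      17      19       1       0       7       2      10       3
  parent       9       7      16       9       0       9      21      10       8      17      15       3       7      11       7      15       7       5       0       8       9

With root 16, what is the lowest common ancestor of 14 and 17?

14's ancestor chain is 14, 21, 0, 7, 5, 10, 8, 16 and 17's is 17, 11, 7, 5, 10, 8, 16; they first meet at 7.

7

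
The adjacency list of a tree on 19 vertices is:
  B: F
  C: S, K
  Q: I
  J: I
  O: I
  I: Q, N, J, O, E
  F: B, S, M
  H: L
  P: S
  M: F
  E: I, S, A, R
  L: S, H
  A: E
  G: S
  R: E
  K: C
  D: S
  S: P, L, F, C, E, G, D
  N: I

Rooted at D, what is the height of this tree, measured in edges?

The longest root-to-leaf path is D–S–E–I–N (4 edges).

4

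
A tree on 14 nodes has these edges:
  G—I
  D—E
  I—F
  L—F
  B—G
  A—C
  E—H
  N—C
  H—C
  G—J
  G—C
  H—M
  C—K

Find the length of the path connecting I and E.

4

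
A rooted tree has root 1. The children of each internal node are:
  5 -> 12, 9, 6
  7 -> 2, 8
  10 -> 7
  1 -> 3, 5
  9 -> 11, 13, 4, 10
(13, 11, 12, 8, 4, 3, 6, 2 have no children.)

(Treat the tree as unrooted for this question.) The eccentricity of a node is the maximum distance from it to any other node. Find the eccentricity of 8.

6

Distances from 8 peak at 6, attained at 3.
8-7-10-9-5-1-3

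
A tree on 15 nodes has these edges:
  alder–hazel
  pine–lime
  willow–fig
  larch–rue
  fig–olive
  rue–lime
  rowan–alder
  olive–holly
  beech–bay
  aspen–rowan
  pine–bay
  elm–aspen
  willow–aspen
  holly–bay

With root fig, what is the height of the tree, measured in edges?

7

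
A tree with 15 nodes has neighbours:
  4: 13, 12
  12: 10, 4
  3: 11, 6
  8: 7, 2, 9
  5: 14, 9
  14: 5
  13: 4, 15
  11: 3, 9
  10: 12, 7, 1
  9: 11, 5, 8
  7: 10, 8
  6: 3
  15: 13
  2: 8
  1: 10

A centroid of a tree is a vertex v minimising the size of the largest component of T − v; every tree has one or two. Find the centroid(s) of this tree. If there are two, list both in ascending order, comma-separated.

If 8 is removed the pieces have sizes 7, 6, 1, all ≤ ⌊15/2⌋ = 7.
No neighbour of 8 does as well, so 8 is the unique centroid.

8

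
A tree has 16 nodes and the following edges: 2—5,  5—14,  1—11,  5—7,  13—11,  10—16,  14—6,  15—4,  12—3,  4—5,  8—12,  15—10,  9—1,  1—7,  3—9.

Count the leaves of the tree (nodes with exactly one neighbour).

5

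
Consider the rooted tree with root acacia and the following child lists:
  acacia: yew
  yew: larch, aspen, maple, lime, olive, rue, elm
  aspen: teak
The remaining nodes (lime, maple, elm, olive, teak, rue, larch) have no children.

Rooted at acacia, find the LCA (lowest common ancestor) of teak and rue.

teak's ancestor chain is teak, aspen, yew, acacia and rue's is rue, yew, acacia; they first meet at yew.

yew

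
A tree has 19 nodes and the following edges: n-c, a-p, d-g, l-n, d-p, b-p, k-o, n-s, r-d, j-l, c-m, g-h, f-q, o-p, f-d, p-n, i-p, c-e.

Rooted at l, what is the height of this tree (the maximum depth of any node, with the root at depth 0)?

q sits deepest: l – n – p – d – f – q — 5 edges from the root.

5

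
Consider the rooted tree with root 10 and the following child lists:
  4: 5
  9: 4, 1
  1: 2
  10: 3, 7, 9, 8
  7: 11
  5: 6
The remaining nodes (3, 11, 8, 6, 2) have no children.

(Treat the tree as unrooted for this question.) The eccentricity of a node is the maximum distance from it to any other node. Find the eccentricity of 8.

5

A farthest node from 8 is 6.
The path 8 – 10 – 9 – 4 – 5 – 6 has 5 edges.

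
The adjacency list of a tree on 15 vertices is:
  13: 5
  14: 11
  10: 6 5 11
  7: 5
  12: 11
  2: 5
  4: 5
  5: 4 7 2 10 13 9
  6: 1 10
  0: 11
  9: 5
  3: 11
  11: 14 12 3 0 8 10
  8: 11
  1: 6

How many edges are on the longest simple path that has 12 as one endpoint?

4

The node farthest from 12 is 9 (13, 1, 7, 4, 2 also at distance 4), via 12–11–10–5–9 — 4 edges.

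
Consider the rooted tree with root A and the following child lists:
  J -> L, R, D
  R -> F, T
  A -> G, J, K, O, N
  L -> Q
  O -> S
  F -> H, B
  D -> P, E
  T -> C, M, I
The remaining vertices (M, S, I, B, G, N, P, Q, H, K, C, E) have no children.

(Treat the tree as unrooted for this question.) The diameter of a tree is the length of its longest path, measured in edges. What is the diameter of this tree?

6

Starting from S, a farthest node is M at distance 6.
One longest path: S – O – A – J – R – T – M.
So the diameter is 6.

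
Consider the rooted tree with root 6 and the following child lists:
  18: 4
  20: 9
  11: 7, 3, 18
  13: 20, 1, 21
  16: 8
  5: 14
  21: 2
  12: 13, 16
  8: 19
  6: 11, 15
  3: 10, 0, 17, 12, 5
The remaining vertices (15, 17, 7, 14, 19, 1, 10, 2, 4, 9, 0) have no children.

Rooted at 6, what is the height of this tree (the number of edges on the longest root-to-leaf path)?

6

A deepest node is 19, reached by 6 → 11 → 3 → 12 → 16 → 8 → 19.
That path has 6 edges, so the height is 6.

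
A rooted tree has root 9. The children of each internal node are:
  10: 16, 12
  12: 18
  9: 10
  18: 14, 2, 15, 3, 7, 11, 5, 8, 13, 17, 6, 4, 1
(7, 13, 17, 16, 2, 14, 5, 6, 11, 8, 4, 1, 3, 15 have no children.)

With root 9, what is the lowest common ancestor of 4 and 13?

Path 4→root: 4 18 12 10 9; path 13→root: 13 18 12 10 9.
First common node: 18.

18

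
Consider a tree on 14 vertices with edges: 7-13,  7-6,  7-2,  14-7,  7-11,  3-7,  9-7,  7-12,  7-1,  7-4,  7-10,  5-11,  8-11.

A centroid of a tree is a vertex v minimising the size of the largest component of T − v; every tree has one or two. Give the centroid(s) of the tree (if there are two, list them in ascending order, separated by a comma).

Delete 7: the remaining components have sizes 3, 1, 1, 1, 1, 1, 1, 1, 1, 1, 1. Max 3 ≤ 7, so 7 is a centroid.
No neighbour of 7 does as well, so 7 is the unique centroid.

7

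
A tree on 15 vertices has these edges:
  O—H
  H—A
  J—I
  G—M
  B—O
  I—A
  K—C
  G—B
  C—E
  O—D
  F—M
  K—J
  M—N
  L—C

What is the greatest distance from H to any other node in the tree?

6

Distances from H peak at 6, attained at E (L also at distance 6).
H–A–I–J–K–C–E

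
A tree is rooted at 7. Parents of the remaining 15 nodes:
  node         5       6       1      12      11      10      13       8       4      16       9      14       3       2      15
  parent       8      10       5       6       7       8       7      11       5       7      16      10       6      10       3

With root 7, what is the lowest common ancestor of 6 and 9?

6's ancestor chain is 6, 10, 8, 11, 7 and 9's is 9, 16, 7; they first meet at 7.

7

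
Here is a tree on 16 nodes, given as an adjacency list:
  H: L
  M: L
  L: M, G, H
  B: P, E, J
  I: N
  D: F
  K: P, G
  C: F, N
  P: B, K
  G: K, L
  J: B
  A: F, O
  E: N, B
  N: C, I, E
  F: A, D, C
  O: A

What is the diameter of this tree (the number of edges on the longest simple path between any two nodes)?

11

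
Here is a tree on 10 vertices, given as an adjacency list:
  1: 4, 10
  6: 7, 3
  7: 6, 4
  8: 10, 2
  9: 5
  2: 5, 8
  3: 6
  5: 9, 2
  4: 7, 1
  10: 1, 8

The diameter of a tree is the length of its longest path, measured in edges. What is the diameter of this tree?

BFS from 3 reaches 9 last, at distance 9; BFS from 9 confirms no node is farther.
Path: 3-6-7-4-1-10-8-2-5-9.

9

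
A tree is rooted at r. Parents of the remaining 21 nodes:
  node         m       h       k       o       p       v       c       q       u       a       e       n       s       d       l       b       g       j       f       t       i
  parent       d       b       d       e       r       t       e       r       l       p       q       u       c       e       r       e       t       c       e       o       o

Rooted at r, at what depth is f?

3

r → q → e → f — 3 edges.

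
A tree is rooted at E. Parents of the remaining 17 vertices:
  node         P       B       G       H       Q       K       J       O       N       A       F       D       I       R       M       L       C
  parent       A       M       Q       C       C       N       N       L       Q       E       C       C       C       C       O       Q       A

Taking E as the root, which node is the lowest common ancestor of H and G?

C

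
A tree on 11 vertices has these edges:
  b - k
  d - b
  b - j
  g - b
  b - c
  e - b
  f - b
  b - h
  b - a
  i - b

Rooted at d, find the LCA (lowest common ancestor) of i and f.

i's ancestor chain is i, b, d and f's is f, b, d; they first meet at b.

b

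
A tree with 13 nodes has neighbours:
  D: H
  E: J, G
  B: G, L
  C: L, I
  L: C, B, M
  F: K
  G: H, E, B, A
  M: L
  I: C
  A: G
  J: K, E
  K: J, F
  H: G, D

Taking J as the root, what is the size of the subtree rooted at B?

5

Descendants of B (including itself): B, L, C, M, I. That's 5.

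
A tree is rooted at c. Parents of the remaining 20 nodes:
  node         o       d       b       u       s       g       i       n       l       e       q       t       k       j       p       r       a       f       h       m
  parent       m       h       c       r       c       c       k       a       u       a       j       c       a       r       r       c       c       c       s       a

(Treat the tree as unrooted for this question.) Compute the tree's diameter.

BFS from i reaches d last, at distance 6; BFS from d confirms no node is farther.
Path: i – k – a – c – s – h – d.

6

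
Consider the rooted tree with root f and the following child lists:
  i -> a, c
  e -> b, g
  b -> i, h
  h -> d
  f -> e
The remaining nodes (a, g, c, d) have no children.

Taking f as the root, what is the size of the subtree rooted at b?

6

b's subtree: {b, i, h, a, c, d}, size 6.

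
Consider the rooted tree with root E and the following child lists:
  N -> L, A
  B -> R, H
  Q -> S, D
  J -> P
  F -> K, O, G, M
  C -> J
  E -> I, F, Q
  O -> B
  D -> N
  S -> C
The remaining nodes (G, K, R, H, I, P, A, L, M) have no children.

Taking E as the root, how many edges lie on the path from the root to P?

5

Path from E to P: E → Q → S → C → J → P, which has 5 edges.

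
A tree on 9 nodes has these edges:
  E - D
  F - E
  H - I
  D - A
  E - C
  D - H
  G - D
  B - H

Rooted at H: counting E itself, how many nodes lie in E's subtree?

E's subtree: {E, F, C}, size 3.

3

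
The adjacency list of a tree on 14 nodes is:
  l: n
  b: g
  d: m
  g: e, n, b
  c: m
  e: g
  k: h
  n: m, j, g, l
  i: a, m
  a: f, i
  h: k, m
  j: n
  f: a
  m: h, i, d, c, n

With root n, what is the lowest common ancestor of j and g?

Ancestors of j (toward the root): j, n.
Ancestors of g: g, n.
The deepest node appearing in both lists is n.

n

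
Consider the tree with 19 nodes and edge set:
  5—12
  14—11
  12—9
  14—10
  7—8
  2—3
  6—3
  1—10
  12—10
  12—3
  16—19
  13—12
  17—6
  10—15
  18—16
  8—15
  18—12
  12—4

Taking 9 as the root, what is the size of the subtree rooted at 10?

7

The subtree rooted at 10 contains: 10, 15, 14, 1, 8, 11, 7 — 7 nodes.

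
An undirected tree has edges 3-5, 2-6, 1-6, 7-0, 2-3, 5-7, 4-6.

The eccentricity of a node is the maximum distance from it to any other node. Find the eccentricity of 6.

A farthest node from 6 is 0.
The path 6 – 2 – 3 – 5 – 7 – 0 has 5 edges.

5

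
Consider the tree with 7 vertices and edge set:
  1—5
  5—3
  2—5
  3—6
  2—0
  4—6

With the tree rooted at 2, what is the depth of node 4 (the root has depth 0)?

Path from 2 to 4: 2–5–3–6–4, which has 4 edges.

4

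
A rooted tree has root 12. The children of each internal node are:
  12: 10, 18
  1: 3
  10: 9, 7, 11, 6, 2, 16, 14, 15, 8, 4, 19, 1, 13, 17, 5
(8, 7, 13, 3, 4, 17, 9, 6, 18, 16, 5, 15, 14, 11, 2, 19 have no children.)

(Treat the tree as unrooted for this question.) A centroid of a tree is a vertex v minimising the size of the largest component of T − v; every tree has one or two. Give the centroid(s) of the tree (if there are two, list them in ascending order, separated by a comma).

Delete 10: the remaining components have sizes 2, 2, 1, 1, 1, 1, 1, 1, 1, 1, 1, 1, 1, 1, 1, 1. Max 2 ≤ 9, so 10 is a centroid.
No neighbour of 10 does as well, so 10 is the unique centroid.

10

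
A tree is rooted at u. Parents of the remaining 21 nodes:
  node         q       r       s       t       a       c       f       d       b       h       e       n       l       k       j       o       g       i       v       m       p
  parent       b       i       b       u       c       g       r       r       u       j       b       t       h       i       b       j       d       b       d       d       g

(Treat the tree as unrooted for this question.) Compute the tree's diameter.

BFS from l reaches a last, at distance 9; BFS from a confirms no node is farther.
Path: l-h-j-b-i-r-d-g-c-a.

9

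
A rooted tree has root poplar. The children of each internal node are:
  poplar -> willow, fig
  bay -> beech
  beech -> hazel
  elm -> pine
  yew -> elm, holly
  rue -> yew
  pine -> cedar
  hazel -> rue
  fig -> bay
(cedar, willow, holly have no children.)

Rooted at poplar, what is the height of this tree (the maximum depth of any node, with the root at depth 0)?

9

The longest root-to-leaf path is poplar → fig → bay → beech → hazel → rue → yew → elm → pine → cedar (9 edges).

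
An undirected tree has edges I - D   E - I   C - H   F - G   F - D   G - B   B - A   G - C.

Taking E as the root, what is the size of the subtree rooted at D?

D's subtree: {D, F, G, C, B, H, A}, size 7.

7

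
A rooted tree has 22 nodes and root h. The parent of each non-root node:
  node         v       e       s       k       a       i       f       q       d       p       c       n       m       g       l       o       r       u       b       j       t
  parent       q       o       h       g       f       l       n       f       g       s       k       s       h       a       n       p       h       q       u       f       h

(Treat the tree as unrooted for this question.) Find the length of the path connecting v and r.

The path is v - q - f - n - s - h - r, which has 6 edges.

6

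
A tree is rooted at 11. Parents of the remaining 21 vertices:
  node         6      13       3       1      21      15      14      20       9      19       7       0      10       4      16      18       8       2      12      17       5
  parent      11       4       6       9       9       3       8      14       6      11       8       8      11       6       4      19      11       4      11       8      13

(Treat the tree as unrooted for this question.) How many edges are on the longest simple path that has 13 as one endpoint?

A farthest node from 13 is 20.
The path 13-4-6-11-8-14-20 has 6 edges.

6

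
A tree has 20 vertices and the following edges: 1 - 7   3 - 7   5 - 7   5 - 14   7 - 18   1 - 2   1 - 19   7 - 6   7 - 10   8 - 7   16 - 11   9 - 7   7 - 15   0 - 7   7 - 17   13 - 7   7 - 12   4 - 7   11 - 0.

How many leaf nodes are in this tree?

Exactly 15 nodes have a single neighbour: 2, 3, 4, 6, 8, 9, 10, 12, 13, 14, 15, 16, 17, 18, 19.

15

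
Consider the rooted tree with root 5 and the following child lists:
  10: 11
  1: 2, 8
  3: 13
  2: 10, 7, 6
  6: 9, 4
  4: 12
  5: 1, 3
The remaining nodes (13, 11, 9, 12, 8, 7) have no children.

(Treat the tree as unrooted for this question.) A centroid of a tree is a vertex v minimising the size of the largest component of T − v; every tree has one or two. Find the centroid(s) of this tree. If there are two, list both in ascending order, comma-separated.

Removing 2 splits the tree into components of sizes 5, 4, 2, 1; the largest is 5 ≤ ⌊13/2⌋ = 6.
Every other node leaves some component of size > 6, so the centroid is unique.

2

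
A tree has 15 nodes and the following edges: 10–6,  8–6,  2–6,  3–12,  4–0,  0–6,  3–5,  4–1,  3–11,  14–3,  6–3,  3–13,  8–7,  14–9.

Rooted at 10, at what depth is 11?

3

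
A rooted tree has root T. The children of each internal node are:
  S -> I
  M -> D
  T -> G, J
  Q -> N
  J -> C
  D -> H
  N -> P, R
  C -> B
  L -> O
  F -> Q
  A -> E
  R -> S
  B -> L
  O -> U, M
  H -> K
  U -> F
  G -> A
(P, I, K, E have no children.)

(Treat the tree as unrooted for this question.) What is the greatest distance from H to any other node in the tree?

Distances from H peak at 11, attained at E.
H-D-M-O-L-B-C-J-T-G-A-E

11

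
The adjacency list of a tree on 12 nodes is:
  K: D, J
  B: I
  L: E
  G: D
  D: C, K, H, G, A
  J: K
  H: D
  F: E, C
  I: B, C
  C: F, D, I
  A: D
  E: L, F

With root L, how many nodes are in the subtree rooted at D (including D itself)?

Descendants of D (including itself): D, K, H, A, G, J. That's 6.

6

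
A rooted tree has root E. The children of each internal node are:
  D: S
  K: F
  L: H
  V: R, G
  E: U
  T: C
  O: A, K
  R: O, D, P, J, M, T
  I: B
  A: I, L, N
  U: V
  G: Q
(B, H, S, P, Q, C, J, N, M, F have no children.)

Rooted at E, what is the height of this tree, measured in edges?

7

The longest root-to-leaf path is E-U-V-R-O-A-I-B (7 edges).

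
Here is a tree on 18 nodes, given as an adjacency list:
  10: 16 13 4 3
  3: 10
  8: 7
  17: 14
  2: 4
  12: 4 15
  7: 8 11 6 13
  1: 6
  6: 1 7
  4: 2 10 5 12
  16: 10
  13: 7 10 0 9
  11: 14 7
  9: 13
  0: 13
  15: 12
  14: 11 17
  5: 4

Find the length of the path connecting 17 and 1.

The path is 17 - 14 - 11 - 7 - 6 - 1, which has 5 edges.

5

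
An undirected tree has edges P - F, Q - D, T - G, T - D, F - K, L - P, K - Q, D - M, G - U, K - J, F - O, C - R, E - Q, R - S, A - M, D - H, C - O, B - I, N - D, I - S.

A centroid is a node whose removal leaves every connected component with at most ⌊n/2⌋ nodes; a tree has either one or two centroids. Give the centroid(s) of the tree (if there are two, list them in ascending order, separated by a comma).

Removing K splits the tree into components of sizes 10, 9, 1; the largest is 10 ≤ ⌊21/2⌋ = 10.
Every other node leaves some component of size > 10, so the centroid is unique.

K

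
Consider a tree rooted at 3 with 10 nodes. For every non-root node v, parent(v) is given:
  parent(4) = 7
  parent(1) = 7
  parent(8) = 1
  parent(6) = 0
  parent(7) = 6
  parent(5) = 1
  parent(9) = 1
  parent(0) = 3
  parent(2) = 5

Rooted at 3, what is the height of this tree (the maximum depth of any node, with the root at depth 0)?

6

2 sits deepest: 3-0-6-7-1-5-2 — 6 edges from the root.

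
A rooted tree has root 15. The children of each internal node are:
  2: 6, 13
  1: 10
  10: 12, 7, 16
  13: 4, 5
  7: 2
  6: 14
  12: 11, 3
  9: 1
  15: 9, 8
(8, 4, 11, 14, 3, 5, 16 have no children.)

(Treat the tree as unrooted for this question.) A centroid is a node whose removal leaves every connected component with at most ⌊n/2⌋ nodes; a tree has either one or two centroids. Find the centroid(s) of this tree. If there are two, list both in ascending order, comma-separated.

If 10 is removed the pieces have sizes 7, 4, 3, 1, all ≤ ⌊16/2⌋ = 8.
Every other node leaves some component of size > 8, so the centroid is unique.

10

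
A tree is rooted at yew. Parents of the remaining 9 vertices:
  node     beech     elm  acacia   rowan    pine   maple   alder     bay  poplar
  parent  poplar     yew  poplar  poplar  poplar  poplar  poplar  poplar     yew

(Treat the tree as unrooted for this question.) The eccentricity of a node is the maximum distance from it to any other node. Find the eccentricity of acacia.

The node farthest from acacia is elm, via acacia-poplar-yew-elm — 3 edges.

3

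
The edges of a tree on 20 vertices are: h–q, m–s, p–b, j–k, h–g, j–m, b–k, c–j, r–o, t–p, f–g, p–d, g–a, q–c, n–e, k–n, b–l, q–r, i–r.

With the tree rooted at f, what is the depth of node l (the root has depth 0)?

8

f → g → h → q → c → j → k → b → l — 8 edges.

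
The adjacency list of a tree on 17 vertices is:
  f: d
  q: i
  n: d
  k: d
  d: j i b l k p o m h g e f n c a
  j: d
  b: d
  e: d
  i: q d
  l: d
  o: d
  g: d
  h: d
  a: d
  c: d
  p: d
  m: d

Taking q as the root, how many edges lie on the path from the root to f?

3

Path from q to f: q – i – d – f, which has 3 edges.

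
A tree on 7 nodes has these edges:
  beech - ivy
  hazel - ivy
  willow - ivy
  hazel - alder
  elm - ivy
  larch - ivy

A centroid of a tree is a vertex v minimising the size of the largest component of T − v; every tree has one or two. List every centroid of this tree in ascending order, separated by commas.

ivy

If ivy is removed the pieces have sizes 2, 1, 1, 1, 1, all ≤ ⌊7/2⌋ = 3.
No neighbour of ivy does as well, so ivy is the unique centroid.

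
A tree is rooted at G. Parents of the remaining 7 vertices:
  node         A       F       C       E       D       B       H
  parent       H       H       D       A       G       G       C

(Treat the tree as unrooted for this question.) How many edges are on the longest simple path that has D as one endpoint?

Distances from D peak at 4, attained at E.
D – C – H – A – E

4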